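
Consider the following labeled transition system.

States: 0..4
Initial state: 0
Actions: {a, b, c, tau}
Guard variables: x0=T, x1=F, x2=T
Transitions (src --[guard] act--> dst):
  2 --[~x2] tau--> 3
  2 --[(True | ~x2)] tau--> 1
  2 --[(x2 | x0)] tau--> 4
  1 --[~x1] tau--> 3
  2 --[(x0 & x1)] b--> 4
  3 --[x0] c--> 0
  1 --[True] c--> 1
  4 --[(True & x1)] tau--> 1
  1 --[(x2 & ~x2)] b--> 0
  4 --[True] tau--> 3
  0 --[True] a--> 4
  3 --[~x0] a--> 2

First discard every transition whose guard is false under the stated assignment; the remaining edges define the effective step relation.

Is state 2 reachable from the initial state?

Answer: UNREACHABLE

Analysis:
After dropping false guards: 7 live edges.
Layer 0: {0}
Layer 1: {4}  now seen {0,4}
Layer 2: {3}  now seen {0,3,4}
Reachable = {0,3,4}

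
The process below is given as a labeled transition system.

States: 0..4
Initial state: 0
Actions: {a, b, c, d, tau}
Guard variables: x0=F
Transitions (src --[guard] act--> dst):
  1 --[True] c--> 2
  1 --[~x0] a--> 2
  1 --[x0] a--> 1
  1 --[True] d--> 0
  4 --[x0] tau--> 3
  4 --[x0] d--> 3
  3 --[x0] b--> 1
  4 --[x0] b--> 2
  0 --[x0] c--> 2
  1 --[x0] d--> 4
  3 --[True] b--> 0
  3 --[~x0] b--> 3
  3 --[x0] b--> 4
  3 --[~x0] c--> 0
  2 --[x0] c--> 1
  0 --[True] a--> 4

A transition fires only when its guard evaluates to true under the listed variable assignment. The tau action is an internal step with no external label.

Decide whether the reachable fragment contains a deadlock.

Answer: DEADLOCK at state 4

Working:
Reachable = {0,4}
  0: a→4  [1 exit(s)]
  4: ∅  [STUCK]
Path to 4: a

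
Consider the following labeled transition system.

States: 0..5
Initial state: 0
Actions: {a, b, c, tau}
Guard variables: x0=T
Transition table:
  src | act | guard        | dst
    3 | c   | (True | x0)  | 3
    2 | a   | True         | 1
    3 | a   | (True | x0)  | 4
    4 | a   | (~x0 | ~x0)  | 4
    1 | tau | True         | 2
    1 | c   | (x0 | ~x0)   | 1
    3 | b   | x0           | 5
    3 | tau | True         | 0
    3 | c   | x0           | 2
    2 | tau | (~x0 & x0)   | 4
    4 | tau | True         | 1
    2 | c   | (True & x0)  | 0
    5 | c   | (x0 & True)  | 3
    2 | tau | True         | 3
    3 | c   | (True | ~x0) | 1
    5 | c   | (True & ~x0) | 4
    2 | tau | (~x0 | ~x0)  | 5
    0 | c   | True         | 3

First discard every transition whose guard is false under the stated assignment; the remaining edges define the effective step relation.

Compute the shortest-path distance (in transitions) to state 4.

Breadth-first toward 4:
  L0 = {0}
  L1 = {3}
  L2 = {1,2,4,5}
4 enters at depth 2; path c·a

Answer: 2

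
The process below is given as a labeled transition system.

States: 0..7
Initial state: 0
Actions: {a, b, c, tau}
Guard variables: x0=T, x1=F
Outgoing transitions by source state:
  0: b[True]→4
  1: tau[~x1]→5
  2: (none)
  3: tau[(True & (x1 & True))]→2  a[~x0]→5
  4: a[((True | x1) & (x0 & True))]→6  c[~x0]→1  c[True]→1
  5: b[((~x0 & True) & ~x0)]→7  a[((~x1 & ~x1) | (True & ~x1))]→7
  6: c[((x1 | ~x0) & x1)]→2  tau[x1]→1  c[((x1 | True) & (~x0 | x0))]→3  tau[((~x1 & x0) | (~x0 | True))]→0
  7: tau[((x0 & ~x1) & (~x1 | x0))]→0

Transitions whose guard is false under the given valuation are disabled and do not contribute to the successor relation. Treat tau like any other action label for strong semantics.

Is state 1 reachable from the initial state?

Answer: REACHABLE

Working:
Guard filter leaves 8 enabled edge(s).
depth 0: {0}
depth 1: {4}  total {0,4}
depth 2: {1,6}  total {0,1,4,6}
depth 3: {3,5}  total {0,1,3,4,5,6}
depth 4: {7}  total {0,1,3,4,5,6,7}
R = {0,1,3,4,5,6,7}
witness 1: b·c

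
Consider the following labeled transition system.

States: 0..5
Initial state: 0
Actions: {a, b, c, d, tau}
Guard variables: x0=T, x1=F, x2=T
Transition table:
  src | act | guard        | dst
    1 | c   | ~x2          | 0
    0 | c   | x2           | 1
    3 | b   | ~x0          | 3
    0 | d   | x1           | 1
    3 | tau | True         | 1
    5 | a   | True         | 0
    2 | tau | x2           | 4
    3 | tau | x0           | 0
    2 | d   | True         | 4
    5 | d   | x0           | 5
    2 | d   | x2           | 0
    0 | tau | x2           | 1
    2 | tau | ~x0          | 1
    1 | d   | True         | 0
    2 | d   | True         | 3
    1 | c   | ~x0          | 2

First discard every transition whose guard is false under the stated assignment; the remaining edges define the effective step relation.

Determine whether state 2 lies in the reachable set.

After dropping false guards: 11 live edges.
L0 = {0}
L1 = {1}  cumulative {0,1}
R = {0,1}

Answer: UNREACHABLE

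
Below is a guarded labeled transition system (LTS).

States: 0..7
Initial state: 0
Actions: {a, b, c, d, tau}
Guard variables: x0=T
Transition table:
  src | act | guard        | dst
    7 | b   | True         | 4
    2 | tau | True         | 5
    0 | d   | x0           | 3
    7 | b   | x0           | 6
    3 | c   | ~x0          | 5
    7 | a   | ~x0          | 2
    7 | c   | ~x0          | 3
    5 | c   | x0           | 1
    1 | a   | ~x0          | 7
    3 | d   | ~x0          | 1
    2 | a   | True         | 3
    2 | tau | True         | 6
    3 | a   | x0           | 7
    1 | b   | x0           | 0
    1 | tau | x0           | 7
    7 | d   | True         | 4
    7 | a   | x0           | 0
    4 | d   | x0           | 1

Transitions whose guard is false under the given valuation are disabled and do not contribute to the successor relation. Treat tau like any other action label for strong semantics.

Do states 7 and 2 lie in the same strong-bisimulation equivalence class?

Refine partition for ~:
  round 0: {{0,1,2,3,4,5,6,7}}
  round 1: {{0,4},{1},{2},{3},{5},{6},{7}}
  round 2: {{0},{1},{2},{3},{4},{5},{6},{7}}
stable after 3 split(s): 8 block(s)
[7]={7}  [2]={2}

Answer: NOT BISIMILAR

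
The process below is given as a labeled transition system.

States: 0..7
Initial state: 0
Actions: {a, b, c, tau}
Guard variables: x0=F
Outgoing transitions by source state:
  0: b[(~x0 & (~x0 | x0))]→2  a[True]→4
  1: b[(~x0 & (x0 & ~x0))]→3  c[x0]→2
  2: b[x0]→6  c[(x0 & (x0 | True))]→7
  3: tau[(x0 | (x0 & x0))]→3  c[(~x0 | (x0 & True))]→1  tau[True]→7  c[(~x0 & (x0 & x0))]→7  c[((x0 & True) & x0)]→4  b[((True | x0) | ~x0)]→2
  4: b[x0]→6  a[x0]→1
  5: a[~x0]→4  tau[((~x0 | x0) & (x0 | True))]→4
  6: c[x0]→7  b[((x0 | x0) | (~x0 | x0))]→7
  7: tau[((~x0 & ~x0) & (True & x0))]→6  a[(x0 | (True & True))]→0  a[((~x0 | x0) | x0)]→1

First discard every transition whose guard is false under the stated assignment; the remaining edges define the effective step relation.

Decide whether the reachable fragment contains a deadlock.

Reachable = {0,2,4}
  0: a→4  b→2  [deg 2]
  2: ∅  [STUCK]
  4: ∅  [STUCK]
witness 2: b

Answer: DEADLOCK at state 2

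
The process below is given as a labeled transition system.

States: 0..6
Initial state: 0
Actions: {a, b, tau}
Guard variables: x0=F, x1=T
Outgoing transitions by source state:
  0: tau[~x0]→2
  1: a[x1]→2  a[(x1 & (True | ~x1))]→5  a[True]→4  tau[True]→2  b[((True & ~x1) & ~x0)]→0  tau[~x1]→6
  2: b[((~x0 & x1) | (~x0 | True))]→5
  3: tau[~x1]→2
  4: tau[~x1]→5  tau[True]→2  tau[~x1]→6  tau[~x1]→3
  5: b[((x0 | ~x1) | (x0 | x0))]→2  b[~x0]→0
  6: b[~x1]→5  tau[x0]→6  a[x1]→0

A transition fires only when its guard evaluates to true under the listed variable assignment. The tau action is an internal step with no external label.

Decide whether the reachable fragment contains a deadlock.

Reach set: {0,2,5}
  0: tau→2  [deg 1]
  2: b→5  [deg 1]
  5: b→0  [deg 1]

Answer: DEADLOCK-FREE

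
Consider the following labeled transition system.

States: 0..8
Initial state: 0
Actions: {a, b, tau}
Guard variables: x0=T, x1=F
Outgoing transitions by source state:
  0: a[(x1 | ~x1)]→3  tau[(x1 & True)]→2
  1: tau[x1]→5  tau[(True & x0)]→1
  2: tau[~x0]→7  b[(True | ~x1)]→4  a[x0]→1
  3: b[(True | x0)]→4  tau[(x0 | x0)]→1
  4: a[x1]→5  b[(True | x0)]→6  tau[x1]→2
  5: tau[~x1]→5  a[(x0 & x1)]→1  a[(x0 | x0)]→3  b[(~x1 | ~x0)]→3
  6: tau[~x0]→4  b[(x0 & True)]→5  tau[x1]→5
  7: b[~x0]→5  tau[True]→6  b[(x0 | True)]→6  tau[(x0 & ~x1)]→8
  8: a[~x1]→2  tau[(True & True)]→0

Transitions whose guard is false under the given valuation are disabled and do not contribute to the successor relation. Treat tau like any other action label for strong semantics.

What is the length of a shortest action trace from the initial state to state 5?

Answer: 4

Working:
Layered search for 5:
  L0 = {0}
  L1 = {3}
  L2 = {1,4}
  L3 = {6}
  L4 = {5}
5 enters at depth 4; path a·b·b·b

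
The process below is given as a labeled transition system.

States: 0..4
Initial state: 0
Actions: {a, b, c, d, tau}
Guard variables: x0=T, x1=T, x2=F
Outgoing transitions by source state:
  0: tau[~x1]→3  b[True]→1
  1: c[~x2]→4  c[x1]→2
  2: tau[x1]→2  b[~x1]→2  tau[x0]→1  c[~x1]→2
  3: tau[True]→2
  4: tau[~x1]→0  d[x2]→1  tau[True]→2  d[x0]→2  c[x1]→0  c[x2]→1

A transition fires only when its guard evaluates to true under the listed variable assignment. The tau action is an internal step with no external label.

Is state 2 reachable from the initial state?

Answer: REACHABLE

Analysis:
Guard filter leaves 9 enabled edge(s).
Layer 0: {0}
Layer 1: {1}  total {0,1}
Layer 2: {2,4}  total {0,1,2,4}
R = {0,1,2,4}
Path to 2: b·c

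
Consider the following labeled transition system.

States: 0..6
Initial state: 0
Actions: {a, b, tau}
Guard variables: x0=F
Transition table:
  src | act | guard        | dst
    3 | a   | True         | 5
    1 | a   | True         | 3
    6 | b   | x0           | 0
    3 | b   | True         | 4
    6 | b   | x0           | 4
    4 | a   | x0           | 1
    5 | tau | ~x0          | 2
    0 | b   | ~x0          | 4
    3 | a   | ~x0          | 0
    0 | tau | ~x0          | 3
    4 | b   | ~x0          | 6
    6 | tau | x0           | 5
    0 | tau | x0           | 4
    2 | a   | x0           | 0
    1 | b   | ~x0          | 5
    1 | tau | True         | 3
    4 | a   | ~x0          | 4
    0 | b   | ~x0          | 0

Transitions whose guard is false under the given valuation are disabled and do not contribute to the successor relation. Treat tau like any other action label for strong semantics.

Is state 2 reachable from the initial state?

After dropping false guards: 12 live edges.
L0 = {0}
L1 = {3,4}  total {0,3,4}
L2 = {5,6}  total {0,3,4,5,6}
L3 = {2}  total {0,2,3,4,5,6}
Reach set: {0,2,3,4,5,6}
trace reaching 2: tau·a·tau

Answer: REACHABLE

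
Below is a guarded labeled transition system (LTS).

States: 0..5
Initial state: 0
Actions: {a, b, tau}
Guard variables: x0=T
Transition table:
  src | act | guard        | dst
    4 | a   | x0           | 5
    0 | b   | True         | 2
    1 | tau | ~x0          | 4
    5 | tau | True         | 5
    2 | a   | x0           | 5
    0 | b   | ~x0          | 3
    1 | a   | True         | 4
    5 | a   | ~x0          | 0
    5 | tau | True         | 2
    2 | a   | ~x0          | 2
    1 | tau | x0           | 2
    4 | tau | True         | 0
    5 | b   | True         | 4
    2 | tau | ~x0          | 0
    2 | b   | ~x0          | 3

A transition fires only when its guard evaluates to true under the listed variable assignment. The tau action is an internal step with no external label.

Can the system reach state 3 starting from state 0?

Answer: UNREACHABLE

Analysis:
After dropping false guards: 9 live edges.
Layer 0: {0}
Layer 1: {2}  now seen {0,2}
Layer 2: {5}  now seen {0,2,5}
Layer 3: {4}  now seen {0,2,4,5}
Reachable = {0,2,4,5}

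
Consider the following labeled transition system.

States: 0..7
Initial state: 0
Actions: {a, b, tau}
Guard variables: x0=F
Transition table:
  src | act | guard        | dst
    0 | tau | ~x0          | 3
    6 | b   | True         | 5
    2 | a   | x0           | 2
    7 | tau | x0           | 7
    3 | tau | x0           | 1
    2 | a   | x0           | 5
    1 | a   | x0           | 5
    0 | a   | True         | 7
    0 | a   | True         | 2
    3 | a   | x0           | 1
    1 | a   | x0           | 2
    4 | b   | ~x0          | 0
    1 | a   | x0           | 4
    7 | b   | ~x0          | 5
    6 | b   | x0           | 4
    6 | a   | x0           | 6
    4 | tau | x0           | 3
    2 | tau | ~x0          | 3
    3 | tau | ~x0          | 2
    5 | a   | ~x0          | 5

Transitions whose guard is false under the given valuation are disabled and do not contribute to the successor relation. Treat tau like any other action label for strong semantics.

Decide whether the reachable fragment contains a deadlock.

R = {0,2,3,5,7}
  0: a→2  a→7  tau→3  [3 out]
  2: tau→3  [1 out]
  3: tau→2  [1 out]
  5: a→5  [1 out]
  7: b→5  [1 out]

Answer: DEADLOCK-FREE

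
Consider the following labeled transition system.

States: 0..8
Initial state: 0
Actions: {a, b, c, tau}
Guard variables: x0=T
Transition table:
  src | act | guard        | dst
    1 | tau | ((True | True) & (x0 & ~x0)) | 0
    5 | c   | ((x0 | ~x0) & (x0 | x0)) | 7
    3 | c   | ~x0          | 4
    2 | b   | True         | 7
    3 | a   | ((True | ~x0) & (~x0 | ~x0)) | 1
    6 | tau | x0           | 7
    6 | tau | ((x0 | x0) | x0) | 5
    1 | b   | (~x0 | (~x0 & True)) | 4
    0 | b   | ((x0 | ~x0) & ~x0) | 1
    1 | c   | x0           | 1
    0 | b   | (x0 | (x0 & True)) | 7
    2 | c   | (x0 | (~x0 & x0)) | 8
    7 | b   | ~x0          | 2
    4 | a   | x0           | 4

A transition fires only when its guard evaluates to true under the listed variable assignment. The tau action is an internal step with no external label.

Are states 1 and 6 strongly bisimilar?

Bisimulation quotient by refinement:
  π0 = {{0,1,2,3,4,5,6,7,8}}
  π1 = {{0},{1,5},{2},{3,7,8},{4},{6}}
  π2 = {{0},{1},{2},{3,7,8},{4},{5},{6}}
Fixed point at round 3; 7 class(es).
class of 1: {1}; class of 6: {6}

Answer: NOT BISIMILAR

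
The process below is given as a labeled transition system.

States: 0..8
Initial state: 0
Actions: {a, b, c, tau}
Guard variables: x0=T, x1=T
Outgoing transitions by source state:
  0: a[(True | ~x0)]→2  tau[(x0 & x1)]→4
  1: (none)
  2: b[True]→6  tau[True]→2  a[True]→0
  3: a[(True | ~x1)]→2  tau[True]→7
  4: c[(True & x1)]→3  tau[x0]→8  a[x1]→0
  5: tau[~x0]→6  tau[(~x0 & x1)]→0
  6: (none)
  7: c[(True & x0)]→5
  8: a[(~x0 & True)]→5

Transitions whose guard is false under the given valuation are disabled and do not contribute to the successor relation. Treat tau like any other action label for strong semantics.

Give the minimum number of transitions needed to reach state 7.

BFS to 7:
  depth 0: {0}
  depth 1: {2,4}
  depth 2: {3,6,8}
  depth 3: {7}
first hit 7 at d=3 via tau·c·tau

Answer: 3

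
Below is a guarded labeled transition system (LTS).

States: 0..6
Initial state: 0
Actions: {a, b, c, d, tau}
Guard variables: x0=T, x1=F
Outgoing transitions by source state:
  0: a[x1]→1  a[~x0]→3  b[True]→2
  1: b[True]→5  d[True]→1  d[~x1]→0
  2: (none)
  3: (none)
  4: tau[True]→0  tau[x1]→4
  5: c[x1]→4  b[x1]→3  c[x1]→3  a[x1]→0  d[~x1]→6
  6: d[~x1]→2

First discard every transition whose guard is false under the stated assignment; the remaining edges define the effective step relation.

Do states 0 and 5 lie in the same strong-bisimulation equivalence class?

Compute ~ classes (split until stable):
  π0 = {{0,1,2,3,4,5,6}}
  π1 = {{0},{1},{2,3},{4},{5,6}}
  π2 = {{0},{1},{2,3},{4},{5},{6}}
Fixed point at round 3; 6 class(es).
class of 0: {0}; class of 5: {5}

Answer: NOT BISIMILAR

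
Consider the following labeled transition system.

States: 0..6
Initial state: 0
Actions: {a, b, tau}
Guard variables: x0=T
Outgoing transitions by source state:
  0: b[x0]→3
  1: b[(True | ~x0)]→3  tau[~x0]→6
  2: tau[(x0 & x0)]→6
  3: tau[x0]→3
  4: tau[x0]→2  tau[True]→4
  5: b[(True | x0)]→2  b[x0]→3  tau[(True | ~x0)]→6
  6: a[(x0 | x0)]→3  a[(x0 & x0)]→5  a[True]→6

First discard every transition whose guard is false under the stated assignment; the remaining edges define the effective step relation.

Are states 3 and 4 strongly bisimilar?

Answer: NOT BISIMILAR

Working:
Refine partition for ~:
  π0 = {{0,1,2,3,4,5,6}}
  π1 = {{0,1},{2,3,4},{5},{6}}
  π2 = {{0,1},{2},{3,4},{5},{6}}
  π3 = {{0,1},{2},{3},{4},{5},{6}}
Fixed point at round 4; 6 class(es).
class of 3: {3}; class of 4: {4}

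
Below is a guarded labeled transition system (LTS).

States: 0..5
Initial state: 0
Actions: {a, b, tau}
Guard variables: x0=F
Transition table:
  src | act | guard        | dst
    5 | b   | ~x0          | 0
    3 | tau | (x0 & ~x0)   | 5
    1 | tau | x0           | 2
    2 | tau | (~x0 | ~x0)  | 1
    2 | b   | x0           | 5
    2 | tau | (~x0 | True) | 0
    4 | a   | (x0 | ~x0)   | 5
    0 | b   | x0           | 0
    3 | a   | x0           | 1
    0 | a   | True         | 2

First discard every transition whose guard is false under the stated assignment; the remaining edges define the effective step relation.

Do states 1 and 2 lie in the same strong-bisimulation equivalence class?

Answer: NOT BISIMILAR

Working:
Refine partition for ~:
  round 0: {{0,1,2,3,4,5}}
  round 1: {{0,4},{1,3},{2},{5}}
  round 2: {{0},{1,3},{2},{4},{5}}
Fixed point at round 3; 5 class(es).
[1]={1,3}  [2]={2}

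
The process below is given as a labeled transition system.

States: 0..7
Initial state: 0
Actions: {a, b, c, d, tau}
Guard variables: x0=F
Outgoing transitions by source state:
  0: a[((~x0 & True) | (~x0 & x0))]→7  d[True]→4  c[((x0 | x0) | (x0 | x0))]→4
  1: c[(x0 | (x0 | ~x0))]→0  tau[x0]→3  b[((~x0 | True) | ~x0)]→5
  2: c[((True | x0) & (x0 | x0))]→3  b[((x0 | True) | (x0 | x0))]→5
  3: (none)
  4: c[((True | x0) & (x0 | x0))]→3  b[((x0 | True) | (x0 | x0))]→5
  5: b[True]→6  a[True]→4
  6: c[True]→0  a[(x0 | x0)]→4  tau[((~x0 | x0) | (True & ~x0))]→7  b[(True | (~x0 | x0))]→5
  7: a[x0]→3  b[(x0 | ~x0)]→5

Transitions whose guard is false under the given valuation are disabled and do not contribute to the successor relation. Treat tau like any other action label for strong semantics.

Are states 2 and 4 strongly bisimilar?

Answer: BISIMILAR

Analysis:
Compute ~ classes (split until stable):
  P[0] = {{0,1,2,3,4,5,6,7}}
  P[1] = {{0},{1},{2,4,7},{3},{5},{6}}
stable after 2 split(s): 6 block(s)
[2]={2,4,7}  [4]={2,4,7}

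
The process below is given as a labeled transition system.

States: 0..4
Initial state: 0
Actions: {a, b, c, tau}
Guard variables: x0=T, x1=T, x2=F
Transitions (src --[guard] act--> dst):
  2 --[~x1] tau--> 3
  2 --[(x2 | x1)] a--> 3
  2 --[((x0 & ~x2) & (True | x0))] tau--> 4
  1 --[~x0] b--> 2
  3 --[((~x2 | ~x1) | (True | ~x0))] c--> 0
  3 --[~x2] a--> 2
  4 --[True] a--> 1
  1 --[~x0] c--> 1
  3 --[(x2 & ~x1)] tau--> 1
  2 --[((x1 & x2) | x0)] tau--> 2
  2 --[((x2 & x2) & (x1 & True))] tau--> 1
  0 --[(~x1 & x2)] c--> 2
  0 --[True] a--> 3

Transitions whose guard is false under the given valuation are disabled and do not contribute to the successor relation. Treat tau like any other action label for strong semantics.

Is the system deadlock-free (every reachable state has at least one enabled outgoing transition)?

Answer: DEADLOCK at state 1

Trace:
Reachable = {0,1,2,3,4}
  0: a→3  [1 out]
  1: ∅  [deadlock]
  2: a→3  tau→2  tau→4  [3 out]
  3: a→2  c→0  [2 out]
  4: a→1  [1 out]
trace reaching 1: a·a·tau·a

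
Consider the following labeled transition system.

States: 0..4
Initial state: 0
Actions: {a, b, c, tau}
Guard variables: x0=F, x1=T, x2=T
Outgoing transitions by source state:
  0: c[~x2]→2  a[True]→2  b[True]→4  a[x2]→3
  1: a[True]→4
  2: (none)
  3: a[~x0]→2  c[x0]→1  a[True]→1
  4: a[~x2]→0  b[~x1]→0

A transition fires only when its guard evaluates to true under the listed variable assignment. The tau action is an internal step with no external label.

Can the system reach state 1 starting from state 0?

6 transition(s) survive guard evaluation.
Layer 0: {0}
Layer 1: {2,3,4}  now seen {0,2,3,4}
Layer 2: {1}  now seen {0,1,2,3,4}
R = {0,1,2,3,4}
Path to 1: a·a

Answer: REACHABLE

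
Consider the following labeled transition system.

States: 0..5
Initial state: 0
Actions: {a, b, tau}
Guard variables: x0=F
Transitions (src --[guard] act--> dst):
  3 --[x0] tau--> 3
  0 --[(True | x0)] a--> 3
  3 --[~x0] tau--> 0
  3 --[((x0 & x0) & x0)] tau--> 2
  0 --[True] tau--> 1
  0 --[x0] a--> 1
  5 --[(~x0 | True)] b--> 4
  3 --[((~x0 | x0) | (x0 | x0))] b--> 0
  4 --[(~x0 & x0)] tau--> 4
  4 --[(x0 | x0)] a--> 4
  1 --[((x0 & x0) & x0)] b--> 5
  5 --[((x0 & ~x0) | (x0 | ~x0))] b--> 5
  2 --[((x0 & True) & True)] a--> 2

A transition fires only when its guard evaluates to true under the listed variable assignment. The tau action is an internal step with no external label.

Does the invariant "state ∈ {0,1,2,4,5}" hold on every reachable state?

Answer: INVARIANT VIOLATED at state 3

Working:
Allowed set {0,1,2,4,5}
R = {0,1,3}
  0: ✓
  1: ✓
  3: ✗ unsafe
counterexample path to 3: a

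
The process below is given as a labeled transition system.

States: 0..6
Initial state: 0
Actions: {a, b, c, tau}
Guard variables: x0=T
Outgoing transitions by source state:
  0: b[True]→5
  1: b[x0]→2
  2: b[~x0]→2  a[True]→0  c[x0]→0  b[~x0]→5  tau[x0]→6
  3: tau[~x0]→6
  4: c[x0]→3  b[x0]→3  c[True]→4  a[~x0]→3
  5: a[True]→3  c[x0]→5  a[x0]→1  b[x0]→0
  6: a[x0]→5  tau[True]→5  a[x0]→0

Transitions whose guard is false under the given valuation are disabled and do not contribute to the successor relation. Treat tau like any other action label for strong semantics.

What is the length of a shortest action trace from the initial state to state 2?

Breadth-first toward 2:
  depth 0: {0}
  depth 1: {5}
  depth 2: {1,3}
  depth 3: {2}
first hit 2 at d=3 via b·a·b

Answer: 3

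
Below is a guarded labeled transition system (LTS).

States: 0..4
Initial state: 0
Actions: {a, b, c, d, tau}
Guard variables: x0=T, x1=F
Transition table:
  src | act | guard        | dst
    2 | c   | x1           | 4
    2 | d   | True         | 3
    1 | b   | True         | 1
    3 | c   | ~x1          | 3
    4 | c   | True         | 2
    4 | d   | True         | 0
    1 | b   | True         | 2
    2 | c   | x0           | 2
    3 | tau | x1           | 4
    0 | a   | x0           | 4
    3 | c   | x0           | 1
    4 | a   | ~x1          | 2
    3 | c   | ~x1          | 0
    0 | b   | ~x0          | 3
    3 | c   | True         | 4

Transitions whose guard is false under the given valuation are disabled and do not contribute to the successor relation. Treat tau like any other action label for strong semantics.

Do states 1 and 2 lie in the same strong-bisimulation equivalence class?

Compute ~ classes (split until stable):
  round 0: {{0,1,2,3,4}}
  round 1: {{0},{1},{2},{3},{4}}
5 equivalence class(es) (converged in 2)
class of 1: {1}; class of 2: {2}

Answer: NOT BISIMILAR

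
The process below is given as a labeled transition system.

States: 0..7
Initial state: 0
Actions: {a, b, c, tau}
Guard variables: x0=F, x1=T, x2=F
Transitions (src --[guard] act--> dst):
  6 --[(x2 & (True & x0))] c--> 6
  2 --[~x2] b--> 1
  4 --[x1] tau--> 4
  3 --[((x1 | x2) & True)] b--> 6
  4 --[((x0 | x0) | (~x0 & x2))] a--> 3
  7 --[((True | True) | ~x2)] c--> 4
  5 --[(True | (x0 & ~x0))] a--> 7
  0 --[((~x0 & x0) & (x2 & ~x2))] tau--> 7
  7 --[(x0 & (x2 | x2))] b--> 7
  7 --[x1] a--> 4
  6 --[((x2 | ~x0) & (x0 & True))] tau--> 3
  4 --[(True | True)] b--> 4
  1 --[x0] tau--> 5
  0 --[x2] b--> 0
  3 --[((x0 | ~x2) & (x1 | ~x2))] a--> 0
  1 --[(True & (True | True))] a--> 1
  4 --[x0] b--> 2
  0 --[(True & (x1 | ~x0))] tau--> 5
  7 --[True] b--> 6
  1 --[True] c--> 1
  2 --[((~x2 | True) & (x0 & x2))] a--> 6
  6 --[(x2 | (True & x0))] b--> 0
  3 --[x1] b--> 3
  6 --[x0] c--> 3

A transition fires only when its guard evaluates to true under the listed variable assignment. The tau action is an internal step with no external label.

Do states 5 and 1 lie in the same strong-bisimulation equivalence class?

Bisimulation quotient by refinement:
  π0 = {{0,1,2,3,4,5,6,7}}
  π1 = {{0},{1},{2},{3},{4},{5},{6},{7}}
Fixed point at round 2; 8 class(es).
[5]={5}  [1]={1}

Answer: NOT BISIMILAR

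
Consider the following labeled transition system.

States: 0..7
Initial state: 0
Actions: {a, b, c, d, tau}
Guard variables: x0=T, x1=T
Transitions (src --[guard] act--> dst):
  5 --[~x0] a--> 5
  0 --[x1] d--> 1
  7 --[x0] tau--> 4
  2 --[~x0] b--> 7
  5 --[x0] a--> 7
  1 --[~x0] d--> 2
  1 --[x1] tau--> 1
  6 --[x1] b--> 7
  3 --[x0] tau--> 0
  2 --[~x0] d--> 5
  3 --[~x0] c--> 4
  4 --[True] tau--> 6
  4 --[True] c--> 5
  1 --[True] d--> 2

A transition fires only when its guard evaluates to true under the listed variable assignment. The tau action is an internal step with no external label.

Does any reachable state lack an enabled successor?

Answer: DEADLOCK at state 2

Trace:
R = {0,1,2}
  0: d→1  [1 exit(s)]
  1: d→2  tau→1  [2 exit(s)]
  2: ∅  [STUCK]
Path to 2: d·d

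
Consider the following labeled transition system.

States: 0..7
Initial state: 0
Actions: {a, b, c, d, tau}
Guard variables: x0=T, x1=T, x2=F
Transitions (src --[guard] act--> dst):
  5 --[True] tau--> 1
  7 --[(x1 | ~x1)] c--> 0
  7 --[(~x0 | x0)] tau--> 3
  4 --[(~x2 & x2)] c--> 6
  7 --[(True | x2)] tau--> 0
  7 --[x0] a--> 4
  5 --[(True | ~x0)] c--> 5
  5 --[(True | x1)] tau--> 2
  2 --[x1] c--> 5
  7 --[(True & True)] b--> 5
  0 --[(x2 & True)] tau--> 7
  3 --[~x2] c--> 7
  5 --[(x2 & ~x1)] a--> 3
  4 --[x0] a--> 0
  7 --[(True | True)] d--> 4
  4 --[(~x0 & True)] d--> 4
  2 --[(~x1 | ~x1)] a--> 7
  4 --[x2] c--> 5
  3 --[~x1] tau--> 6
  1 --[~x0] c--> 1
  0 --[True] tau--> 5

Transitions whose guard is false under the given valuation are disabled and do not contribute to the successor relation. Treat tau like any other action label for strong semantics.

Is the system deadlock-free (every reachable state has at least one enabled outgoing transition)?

Reach set: {0,1,2,5}
  0: tau→5  [deg 1]
  1: ∅  [deadlock]
  2: c→5  [deg 1]
  5: c→5  tau→1  tau→2  [deg 3]
trace reaching 1: tau·tau

Answer: DEADLOCK at state 1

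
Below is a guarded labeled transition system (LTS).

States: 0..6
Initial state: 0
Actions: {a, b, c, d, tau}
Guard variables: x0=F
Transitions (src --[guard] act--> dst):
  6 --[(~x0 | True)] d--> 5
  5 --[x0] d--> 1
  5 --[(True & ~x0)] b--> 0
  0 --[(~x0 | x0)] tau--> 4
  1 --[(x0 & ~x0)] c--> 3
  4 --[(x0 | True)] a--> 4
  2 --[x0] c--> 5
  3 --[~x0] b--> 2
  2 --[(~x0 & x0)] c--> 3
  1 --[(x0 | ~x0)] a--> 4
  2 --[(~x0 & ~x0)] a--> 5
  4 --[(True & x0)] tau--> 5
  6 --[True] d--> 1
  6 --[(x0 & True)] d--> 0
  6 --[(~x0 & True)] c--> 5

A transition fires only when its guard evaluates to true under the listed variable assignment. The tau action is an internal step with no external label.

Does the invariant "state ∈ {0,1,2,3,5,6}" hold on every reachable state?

Allowed set {0,1,2,3,5,6}
R = {0,4}
  0: ok
  4: outside
witness against invariant: tau → 4

Answer: INVARIANT VIOLATED at state 4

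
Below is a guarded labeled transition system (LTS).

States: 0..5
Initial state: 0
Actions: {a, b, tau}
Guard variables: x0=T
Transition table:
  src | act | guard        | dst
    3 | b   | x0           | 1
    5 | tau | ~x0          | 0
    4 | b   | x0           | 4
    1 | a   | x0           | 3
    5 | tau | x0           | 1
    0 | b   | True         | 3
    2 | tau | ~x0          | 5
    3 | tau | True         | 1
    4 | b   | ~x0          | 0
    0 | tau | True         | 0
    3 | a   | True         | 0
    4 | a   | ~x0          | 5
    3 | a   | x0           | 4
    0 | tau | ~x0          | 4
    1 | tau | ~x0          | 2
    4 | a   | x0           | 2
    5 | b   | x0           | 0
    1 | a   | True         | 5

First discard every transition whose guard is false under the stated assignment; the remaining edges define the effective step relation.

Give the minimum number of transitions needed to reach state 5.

BFS to 5:
  Layer 0: {0}
  Layer 1: {3}
  Layer 2: {1,4}
  Layer 3: {2,5}
first hit 5 at d=3 via b·b·a

Answer: 3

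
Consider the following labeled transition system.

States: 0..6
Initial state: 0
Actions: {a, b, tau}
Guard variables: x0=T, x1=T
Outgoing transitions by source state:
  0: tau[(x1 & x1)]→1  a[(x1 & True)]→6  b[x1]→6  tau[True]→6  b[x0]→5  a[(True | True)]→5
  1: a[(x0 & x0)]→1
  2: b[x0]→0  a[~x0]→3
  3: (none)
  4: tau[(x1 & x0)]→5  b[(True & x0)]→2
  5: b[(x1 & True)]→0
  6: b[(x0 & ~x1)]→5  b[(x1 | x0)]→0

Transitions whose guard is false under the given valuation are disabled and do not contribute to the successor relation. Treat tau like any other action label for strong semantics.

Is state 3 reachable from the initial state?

Answer: UNREACHABLE

Analysis:
After dropping false guards: 12 live edges.
Layer 0: {0}
Layer 1: {1,5,6}  cumulative {0,1,5,6}
Reach set: {0,1,5,6}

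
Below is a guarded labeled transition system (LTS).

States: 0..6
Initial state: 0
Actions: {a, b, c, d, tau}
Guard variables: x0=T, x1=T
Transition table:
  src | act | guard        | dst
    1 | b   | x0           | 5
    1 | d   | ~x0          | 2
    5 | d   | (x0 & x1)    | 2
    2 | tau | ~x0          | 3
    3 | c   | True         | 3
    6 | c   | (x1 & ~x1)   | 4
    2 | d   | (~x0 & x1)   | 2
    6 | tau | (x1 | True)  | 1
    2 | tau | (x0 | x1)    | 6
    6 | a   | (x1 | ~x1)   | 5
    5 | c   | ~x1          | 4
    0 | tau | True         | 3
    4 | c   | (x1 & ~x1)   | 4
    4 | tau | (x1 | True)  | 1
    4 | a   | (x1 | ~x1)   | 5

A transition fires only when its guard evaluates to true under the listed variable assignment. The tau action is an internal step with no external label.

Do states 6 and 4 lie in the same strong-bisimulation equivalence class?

Answer: BISIMILAR

Working:
Compute ~ classes (split until stable):
  π0 = {{0,1,2,3,4,5,6}}
  π1 = {{0,2},{1},{3},{4,6},{5}}
  π2 = {{0},{1},{2},{3},{4,6},{5}}
6 equivalence class(es) (converged in 3)
class of 6: {4,6}; class of 4: {4,6}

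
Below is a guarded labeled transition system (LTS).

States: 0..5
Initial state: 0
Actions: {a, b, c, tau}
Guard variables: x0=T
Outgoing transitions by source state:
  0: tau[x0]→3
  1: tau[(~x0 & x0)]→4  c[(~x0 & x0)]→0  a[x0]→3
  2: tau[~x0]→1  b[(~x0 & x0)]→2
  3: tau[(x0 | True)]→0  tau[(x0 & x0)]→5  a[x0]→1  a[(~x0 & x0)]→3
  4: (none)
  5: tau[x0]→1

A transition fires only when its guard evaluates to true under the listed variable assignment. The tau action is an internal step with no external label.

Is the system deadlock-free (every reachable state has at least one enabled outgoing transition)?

Reachable = {0,1,3,5}
  0: tau→3  [1 exit(s)]
  1: a→3  [1 exit(s)]
  3: a→1  tau→0  tau→5  [3 exit(s)]
  5: tau→1  [1 exit(s)]

Answer: DEADLOCK-FREE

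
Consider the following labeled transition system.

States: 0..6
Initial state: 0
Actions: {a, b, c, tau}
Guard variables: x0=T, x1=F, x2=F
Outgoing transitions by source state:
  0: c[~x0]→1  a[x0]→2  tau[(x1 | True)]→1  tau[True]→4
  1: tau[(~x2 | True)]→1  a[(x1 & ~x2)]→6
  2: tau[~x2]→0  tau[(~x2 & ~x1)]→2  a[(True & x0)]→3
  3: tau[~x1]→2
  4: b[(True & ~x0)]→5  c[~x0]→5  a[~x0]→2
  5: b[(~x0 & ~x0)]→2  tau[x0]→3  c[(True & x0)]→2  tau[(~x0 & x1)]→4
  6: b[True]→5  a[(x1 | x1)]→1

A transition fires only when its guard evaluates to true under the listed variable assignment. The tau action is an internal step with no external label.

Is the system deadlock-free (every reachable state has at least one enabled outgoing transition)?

Answer: DEADLOCK at state 4

Working:
Reachable = {0,1,2,3,4}
  0: a→2  tau→1  tau→4  [deg 3]
  1: tau→1  [deg 1]
  2: a→3  tau→0  tau→2  [deg 3]
  3: tau→2  [deg 1]
  4: ∅  [STUCK]
witness 4: tau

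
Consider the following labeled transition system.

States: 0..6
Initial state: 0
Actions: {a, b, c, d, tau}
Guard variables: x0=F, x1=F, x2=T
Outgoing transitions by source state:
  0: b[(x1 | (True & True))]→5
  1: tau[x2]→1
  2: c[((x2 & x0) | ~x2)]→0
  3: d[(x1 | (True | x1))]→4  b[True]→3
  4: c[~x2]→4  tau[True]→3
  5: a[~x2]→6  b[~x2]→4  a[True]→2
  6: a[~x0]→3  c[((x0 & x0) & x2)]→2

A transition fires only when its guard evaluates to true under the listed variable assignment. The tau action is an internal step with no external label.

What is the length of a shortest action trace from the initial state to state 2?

BFS to 2:
  Layer 0: {0}
  Layer 1: {5}
  Layer 2: {2}
depth(2)=2, e.g. b·a

Answer: 2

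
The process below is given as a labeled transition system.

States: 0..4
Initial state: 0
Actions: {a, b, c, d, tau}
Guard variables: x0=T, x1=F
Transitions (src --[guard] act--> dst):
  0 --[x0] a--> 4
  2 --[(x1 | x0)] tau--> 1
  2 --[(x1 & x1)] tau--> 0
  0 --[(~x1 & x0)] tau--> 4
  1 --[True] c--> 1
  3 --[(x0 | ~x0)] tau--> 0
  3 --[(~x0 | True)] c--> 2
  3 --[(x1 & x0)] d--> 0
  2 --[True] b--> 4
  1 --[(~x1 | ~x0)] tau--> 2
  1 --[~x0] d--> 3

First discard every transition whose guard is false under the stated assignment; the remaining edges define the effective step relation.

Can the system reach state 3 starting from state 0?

Answer: UNREACHABLE

Trace:
8 transition(s) survive guard evaluation.
Layer 0: {0}
Layer 1: {4}  total {0,4}
Reachable = {0,4}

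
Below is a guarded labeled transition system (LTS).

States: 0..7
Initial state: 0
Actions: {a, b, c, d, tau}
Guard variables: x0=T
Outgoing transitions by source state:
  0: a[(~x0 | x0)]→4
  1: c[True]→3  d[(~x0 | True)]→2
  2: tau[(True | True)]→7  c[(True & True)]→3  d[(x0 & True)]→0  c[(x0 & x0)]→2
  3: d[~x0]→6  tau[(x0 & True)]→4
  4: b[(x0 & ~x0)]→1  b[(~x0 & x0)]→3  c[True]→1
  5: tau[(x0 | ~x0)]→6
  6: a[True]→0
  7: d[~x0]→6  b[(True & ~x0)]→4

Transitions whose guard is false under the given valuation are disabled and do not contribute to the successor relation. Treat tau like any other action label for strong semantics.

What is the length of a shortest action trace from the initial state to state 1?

Answer: 2

Trace:
Layered search for 1:
  Layer 0: {0}
  Layer 1: {4}
  Layer 2: {1}
first hit 1 at d=2 via a·c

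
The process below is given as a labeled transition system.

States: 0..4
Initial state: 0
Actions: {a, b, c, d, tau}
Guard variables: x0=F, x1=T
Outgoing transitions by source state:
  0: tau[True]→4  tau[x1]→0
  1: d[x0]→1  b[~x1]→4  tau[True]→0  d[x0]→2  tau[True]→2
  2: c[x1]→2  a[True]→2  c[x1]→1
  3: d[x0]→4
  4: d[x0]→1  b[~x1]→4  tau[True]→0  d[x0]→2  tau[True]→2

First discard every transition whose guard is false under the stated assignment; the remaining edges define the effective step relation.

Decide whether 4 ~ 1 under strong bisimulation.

Answer: BISIMILAR

Trace:
Bisimulation quotient by refinement:
  π0 = {{0,1,2,3,4}}
  π1 = {{0,1,4},{2},{3}}
  π2 = {{0},{1,4},{2},{3}}
Fixed point at round 3; 4 class(es).
class of 4: {1,4}; class of 1: {1,4}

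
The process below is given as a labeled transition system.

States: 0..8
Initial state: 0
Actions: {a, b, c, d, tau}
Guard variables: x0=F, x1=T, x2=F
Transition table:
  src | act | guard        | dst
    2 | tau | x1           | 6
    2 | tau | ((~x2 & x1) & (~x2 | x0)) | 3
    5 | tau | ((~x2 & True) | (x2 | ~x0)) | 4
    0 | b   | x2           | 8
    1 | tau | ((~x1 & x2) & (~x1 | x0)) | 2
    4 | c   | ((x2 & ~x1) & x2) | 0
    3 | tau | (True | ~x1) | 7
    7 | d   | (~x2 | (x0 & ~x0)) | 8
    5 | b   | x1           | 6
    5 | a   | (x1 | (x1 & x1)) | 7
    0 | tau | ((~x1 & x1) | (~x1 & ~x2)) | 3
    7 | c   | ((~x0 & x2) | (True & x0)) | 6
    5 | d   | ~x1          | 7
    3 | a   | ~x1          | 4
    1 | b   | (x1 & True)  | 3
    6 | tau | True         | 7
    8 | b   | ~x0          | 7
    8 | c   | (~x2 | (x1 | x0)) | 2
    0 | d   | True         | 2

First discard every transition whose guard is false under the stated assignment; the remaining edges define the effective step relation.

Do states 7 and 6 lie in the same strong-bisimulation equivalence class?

Refine partition for ~:
  π0 = {{0,1,2,3,4,5,6,7,8}}
  π1 = {{0,7},{1},{2,3,6},{4},{5},{8}}
  π2 = {{0},{1},{2},{3,6},{4},{5},{7},{8}}
8 equivalence class(es) (converged in 3)
[7]={7}  [6]={3,6}

Answer: NOT BISIMILAR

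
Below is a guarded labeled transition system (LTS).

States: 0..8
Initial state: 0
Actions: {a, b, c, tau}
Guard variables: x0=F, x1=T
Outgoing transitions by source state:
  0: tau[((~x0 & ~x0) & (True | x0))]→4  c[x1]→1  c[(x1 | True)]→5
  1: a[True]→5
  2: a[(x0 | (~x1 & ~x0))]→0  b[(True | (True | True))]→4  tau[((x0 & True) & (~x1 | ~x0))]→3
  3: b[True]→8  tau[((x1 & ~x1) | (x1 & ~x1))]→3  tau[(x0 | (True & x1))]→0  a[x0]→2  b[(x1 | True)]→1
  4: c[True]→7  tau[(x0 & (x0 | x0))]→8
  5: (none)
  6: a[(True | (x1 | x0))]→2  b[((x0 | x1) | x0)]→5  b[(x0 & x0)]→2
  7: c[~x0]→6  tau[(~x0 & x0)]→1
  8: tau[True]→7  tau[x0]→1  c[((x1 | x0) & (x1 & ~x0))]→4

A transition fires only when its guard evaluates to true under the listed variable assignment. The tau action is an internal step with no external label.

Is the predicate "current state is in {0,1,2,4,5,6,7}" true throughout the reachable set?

Answer: INVARIANT HOLDS

Analysis:
Inv-set: {0,1,2,4,5,6,7}
Reachable = {0,1,2,4,5,6,7}
  0: ok
  1: ok
  2: ok
  4: ok
  5: ok
  6: ok
  7: ok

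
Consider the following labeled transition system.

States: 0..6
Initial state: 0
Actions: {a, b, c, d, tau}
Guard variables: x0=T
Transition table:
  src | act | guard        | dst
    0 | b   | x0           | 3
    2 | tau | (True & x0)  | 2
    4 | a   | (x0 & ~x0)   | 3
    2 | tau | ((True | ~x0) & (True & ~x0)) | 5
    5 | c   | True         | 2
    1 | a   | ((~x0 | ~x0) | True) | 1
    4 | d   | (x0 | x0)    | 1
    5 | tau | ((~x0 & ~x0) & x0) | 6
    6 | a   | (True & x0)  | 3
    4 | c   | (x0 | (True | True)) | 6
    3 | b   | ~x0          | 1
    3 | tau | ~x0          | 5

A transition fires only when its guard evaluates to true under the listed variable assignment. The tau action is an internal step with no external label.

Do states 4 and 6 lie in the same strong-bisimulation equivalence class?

Refine partition for ~:
  π0 = {{0,1,2,3,4,5,6}}
  π1 = {{0},{1,6},{2},{3},{4},{5}}
  π2 = {{0},{1},{2},{3},{4},{5},{6}}
stable after 3 split(s): 7 block(s)
class of 4: {4}; class of 6: {6}

Answer: NOT BISIMILAR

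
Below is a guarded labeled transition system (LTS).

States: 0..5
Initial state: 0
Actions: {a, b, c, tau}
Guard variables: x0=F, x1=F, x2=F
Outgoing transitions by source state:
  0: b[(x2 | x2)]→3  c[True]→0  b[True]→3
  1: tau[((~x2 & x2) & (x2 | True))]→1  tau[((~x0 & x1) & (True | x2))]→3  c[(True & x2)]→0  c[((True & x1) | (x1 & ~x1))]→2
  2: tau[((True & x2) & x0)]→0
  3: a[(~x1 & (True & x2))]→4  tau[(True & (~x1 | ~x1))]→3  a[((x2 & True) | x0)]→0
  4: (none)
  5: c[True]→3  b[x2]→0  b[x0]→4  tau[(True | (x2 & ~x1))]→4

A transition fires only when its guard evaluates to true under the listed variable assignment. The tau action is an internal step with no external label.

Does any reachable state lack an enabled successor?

Reachable = {0,3}
  0: b→3  c→0  [deg 2]
  3: tau→3  [deg 1]

Answer: DEADLOCK-FREE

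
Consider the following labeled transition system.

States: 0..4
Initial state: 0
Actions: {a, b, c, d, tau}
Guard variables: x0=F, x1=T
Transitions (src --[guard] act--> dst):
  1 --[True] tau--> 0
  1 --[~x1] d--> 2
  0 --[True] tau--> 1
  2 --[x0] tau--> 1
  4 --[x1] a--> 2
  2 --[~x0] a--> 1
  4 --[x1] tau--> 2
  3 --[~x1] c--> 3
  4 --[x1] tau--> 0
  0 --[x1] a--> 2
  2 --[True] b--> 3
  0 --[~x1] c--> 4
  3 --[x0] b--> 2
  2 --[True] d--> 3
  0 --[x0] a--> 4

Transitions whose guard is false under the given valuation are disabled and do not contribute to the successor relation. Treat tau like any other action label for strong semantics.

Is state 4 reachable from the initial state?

Answer: UNREACHABLE

Working:
9 transition(s) survive guard evaluation.
depth 0: {0}
depth 1: {1,2}  now seen {0,1,2}
depth 2: {3}  now seen {0,1,2,3}
Reach set: {0,1,2,3}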